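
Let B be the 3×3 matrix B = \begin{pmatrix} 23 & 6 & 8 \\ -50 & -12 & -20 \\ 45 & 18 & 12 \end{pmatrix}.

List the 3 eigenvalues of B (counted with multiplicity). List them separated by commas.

Compute the characteristic polynomial p(λ) = det(λI - B).
Expanding along the first row, p(λ) = λ^3 - 23λ^2 + 156λ - 288.
Since p(3) = 0, λ = 3 is a root.
Dividing by (λ - 3) leaves λ^2 - 20λ + 96.
The quadratic factors as (λ - 8)·(λ - 12).
Eigenvalues: 3, 8, 12.

3, 8, 12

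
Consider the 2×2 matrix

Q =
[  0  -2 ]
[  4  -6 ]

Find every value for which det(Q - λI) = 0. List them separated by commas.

det(Q - sI) = (0 - s)(-6 - s) - (-2)·(4) = s^2 + 6s + 8.
This factors as (s + 4)·(s + 2) = 0.
Eigenvalues: -4, -2.

-4, -2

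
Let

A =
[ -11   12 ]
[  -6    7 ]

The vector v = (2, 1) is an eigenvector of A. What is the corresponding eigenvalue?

Compute Av: A·(2, 1) = (-10, -5).
Since Av = λv, compare component 1: -10 = λ·2, so λ = -5.

-5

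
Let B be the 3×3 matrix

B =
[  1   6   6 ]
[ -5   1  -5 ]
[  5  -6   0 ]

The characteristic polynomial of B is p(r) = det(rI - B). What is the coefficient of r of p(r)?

p(r) = r^3 - 2r^2 - 29r + 30.
The coefficient of r is -29.

-29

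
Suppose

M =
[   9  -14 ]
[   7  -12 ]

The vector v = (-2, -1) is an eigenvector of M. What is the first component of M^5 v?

First find the eigenvalue: Mv = (-4, -2) = 2·(-2, -1), so λ = 2.
Then M^5 v = λ^5·v = 2^5·(-2, -1) = 32·(-2, -1) = (-64, -32).

-64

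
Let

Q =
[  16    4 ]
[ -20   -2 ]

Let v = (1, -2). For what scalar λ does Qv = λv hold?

8

Compute Qv: Q·(1, -2) = (8, -16).
Since Qv = λv, compare component 1: 8 = λ·1, so λ = 8.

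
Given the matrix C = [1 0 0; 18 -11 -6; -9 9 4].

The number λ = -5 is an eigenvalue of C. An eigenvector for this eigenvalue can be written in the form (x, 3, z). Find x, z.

0, -3

We need (C + 5I)v = 0.
C + 5I = [[6, 0, 0], [18, -6, -6], [-9, 9, 9]].
Row 1: (6)·x + (0)·3 + (0)·z = 0
Row 2: (18)·x + (-6)·3 + (-6)·z = 0
Row 3: (-9)·x + (9)·3 + (9)·z = 0
Solving gives x = 0, z = -3.
Check: C·(0, 3, -3) = (0, -15, 15) = -5·(0, 3, -3).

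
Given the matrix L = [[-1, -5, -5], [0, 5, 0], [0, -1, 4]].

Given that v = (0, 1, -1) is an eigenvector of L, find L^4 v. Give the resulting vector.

(0, 625, -625)

First find the eigenvalue: Lv = (0, 5, -5) = 5·(0, 1, -1), so λ = 5.
Then L^4 v = λ^4·v = 5^4·(0, 1, -1) = 625·(0, 1, -1) = (0, 625, -625).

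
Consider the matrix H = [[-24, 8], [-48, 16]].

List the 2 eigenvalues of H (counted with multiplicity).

det(H - λI) = (-24 - λ)(16 - λ) - (8)·(-48) = λ^2 + 8λ.
This factors as (λ + 8)·λ = 0.
Eigenvalues: -8, 0.

-8, 0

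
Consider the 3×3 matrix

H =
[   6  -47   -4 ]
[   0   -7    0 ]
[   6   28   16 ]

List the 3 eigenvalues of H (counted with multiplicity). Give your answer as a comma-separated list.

-7, 10, 12

The characteristic polynomial is p(λ) = det(λI - H).
Cofactor expansion gives p(λ) = λ^3 - 15λ^2 - 34λ + 840.
Rational-root test: λ = -7 gives p(-7) = 0.
Dividing by (λ + 7) leaves λ^2 - 22λ + 120.
The quadratic factors as (λ - 10)·(λ - 12).
Eigenvalues: -7, 10, 12.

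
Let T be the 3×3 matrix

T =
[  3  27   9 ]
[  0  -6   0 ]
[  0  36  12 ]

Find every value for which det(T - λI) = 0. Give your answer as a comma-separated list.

Compute the characteristic polynomial p(s) = det(sI - T).
Cofactor expansion gives p(s) = s^3 - 9s^2 - 54s + 216.
Since p(-6) = 0, s = -6 is a root.
Dividing by (s + 6) leaves s^2 - 15s + 36.
The quadratic factors as (s - 3)·(s - 12).
Eigenvalues: -6, 3, 12.

-6, 3, 12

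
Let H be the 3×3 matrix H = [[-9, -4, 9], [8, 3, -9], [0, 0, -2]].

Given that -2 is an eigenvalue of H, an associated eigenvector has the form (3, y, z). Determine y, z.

We need (H + 2I)v = 0.
H + 2I = [[-7, -4, 9], [8, 5, -9], [0, 0, 0]].
Row 1: (-7)·3 + (-4)·y + (9)·z = 0
Row 2: (8)·3 + (5)·y + (-9)·z = 0
Row 3: (0)·3 + (0)·y + (0)·z = 0
Solving gives y = -3, z = 1.
Check: H·(3, -3, 1) = (-6, 6, -2) = -2·(3, -3, 1).

-3, 1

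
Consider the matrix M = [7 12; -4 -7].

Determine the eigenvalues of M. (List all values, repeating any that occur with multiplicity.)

det(M - λI) = (7 - λ)(-7 - λ) - (12)·(-4) = λ^2 - 1.
This factors as (λ + 1)·(λ - 1) = 0.
Eigenvalues: -1, 1.

-1, 1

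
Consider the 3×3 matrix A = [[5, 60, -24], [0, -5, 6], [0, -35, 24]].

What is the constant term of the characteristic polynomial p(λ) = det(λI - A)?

p(0) = det(0·I − A) = det(−A) = (−1)^3·det(A).
det(A) = 450, so p(0) = -450.

-450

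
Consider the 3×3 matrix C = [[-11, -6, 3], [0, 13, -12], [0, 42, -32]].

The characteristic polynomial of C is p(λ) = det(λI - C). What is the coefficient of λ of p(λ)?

297

p(λ) = λ^3 + 30λ^2 + 297λ + 968.
The coefficient of λ is 297.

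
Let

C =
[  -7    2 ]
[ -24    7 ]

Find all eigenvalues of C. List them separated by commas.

det(C - sI) = (-7 - s)(7 - s) - (2)·(-24) = s^2 - 1.
This factors as (s + 1)·(s - 1) = 0.
Eigenvalues: -1, 1.

-1, 1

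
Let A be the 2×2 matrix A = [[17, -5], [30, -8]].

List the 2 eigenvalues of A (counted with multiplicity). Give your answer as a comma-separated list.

det(A - λI) = (17 - λ)(-8 - λ) - (-5)·(30) = λ^2 - 9λ + 14.
This factors as (λ - 2)·(λ - 7) = 0.
Eigenvalues: 2, 7.

2, 7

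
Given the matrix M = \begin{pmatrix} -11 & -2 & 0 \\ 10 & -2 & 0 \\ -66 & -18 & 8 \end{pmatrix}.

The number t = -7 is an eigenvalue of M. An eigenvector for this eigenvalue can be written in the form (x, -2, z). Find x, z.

We need (M + 7I)v = 0.
M + 7I = [[-4, -2, 0], [10, 5, 0], [-66, -18, 15]].
Row 1: (-4)·x + (-2)·-2 + (0)·z = 0
Row 2: (10)·x + (5)·-2 + (0)·z = 0
Row 3: (-66)·x + (-18)·-2 + (15)·z = 0
Solving gives x = 1, z = 2.
Check: M·(1, -2, 2) = (-7, 14, -14) = -7·(1, -2, 2).

1, 2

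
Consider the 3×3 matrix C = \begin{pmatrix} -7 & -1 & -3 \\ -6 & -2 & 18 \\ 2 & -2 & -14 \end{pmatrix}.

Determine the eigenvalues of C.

-8, -8, -7

Set up det(tI - C) = 0.
Expanding the 3×3 determinant: p(t) = t^3 + 23t^2 + 176t + 448.
Try t = -8: p(-8) = 0, so -8 is a root.
Dividing by (t + 8) leaves t^2 + 15t + 56.
The quadratic factors as (t + 8)·(t + 7).
Eigenvalues: -8, -8, -7.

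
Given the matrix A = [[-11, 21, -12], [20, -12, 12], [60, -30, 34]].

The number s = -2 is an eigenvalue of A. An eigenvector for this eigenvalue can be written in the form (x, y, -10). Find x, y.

We need (A + 2I)v = 0.
A + 2I = [[-9, 21, -12], [20, -10, 12], [60, -30, 36]].
Row 1: (-9)·x + (21)·y + (-12)·-10 = 0
Row 2: (20)·x + (-10)·y + (12)·-10 = 0
Row 3: (60)·x + (-30)·y + (36)·-10 = 0
Solving gives x = 4, y = -4.
Check: A·(4, -4, -10) = (-8, 8, 20) = -2·(4, -4, -10).

4, -4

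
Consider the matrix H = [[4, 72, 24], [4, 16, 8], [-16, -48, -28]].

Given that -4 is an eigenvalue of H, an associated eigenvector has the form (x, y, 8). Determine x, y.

We need (H + 4I)v = 0.
H + 4I = [[8, 72, 24], [4, 20, 8], [-16, -48, -24]].
Row 1: (8)·x + (72)·y + (24)·8 = 0
Row 2: (4)·x + (20)·y + (8)·8 = 0
Row 3: (-16)·x + (-48)·y + (-24)·8 = 0
Solving gives x = -6, y = -2.
Check: H·(-6, -2, 8) = (24, 8, -32) = -4·(-6, -2, 8).

-6, -2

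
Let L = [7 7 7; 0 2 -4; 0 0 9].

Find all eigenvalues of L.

L is upper triangular, so its eigenvalues are the diagonal entries.
Diagonal: 7, 2, 9.

2, 7, 9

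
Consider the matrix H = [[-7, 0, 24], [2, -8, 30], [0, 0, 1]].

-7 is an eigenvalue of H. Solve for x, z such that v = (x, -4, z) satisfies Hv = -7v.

We need (H + 7I)v = 0.
H + 7I = [[0, 0, 24], [2, -1, 30], [0, 0, 8]].
Row 1: (0)·x + (0)·-4 + (24)·z = 0
Row 2: (2)·x + (-1)·-4 + (30)·z = 0
Row 3: (0)·x + (0)·-4 + (8)·z = 0
Solving gives x = -2, z = 0.
Check: H·(-2, -4, 0) = (14, 28, 0) = -7·(-2, -4, 0).

-2, 0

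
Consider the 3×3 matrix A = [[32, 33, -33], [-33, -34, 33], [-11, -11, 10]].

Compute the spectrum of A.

-1, -1, 10

Set up det(λI - A) = 0.
Expanding the 3×3 determinant: p(λ) = λ^3 - 8λ^2 - 19λ - 10.
Rational-root test: λ = -1 gives p(-1) = 0.
Dividing by (λ + 1) leaves λ^2 - 9λ - 10.
The quadratic factors as (λ + 1)·(λ - 10).
Eigenvalues: -1, -1, 10.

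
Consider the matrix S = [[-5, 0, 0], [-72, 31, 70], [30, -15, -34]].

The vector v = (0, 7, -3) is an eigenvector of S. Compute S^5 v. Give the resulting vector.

First find the eigenvalue: Sv = (0, 7, -3) = 1·(0, 7, -3), so λ = 1.
Then S^5 v = λ^5·v = 1^5·(0, 7, -3) = 1·(0, 7, -3) = (0, 7, -3).

(0, 7, -3)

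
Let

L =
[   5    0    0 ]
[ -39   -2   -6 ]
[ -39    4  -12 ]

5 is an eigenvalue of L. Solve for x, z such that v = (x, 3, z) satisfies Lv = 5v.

-1, 3

We need (L - 5I)v = 0.
L - 5I = [[0, 0, 0], [-39, -7, -6], [-39, 4, -17]].
Row 1: (0)·x + (0)·3 + (0)·z = 0
Row 2: (-39)·x + (-7)·3 + (-6)·z = 0
Row 3: (-39)·x + (4)·3 + (-17)·z = 0
Solving gives x = -1, z = 3.
Check: L·(-1, 3, 3) = (-5, 15, 15) = 5·(-1, 3, 3).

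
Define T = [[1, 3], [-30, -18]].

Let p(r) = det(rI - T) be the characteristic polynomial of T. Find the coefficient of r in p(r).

17

The coefficient of r of det(rI - T) is −trace(T).
trace(T) = (1) + (-18) = -17, so the coefficient is 17.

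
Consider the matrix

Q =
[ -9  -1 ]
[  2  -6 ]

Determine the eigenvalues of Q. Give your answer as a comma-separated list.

det(Q - μI) = (-9 - μ)(-6 - μ) - (-1)·(2) = μ^2 + 15μ + 56.
This factors as (μ + 8)·(μ + 7) = 0.
Eigenvalues: -8, -7.

-8, -7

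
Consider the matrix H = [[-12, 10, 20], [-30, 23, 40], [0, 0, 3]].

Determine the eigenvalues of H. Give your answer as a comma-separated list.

Set up det(sI - H) = 0.
Expanding along the first row, p(s) = s^3 - 14s^2 + 57s - 72.
Since p(3) = 0, s = 3 is a root.
Factor out (s - 3): p(s) = (s - 3)·(s^2 - 11s + 24).
The quadratic factors as (s - 3)·(s - 8).
Eigenvalues: 3, 3, 8.

3, 3, 8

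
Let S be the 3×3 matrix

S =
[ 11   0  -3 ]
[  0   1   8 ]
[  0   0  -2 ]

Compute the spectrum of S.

-2, 1, 11

S is upper triangular, so its eigenvalues are the diagonal entries.
Diagonal: 11, 1, -2.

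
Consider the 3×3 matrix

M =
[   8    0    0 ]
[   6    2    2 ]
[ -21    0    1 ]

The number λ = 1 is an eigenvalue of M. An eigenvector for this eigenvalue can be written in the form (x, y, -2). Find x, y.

0, 4

We need (M - 1I)v = 0.
M - 1I = [[7, 0, 0], [6, 1, 2], [-21, 0, 0]].
Row 1: (7)·x + (0)·y + (0)·-2 = 0
Row 2: (6)·x + (1)·y + (2)·-2 = 0
Row 3: (-21)·x + (0)·y + (0)·-2 = 0
Solving gives x = 0, y = 4.
Check: M·(0, 4, -2) = (0, 4, -2) = 1·(0, 4, -2).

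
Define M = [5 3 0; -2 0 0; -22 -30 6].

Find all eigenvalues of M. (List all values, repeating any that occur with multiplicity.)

2, 3, 6

The characteristic polynomial is p(λ) = det(λI - M).
Cofactor expansion gives p(λ) = λ^3 - 11λ^2 + 36λ - 36.
Try λ = 2: p(2) = 0, so 2 is a root.
Factor out (λ - 2): p(λ) = (λ - 2)·(λ^2 - 9λ + 18).
The quadratic factors as (λ - 3)·(λ - 6).
Eigenvalues: 2, 3, 6.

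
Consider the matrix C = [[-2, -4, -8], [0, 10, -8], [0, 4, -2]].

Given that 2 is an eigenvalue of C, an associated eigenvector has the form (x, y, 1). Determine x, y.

-3, 1

We need (C - 2I)v = 0.
C - 2I = [[-4, -4, -8], [0, 8, -8], [0, 4, -4]].
Row 1: (-4)·x + (-4)·y + (-8)·1 = 0
Row 2: (0)·x + (8)·y + (-8)·1 = 0
Row 3: (0)·x + (4)·y + (-4)·1 = 0
Solving gives x = -3, y = 1.
Check: C·(-3, 1, 1) = (-6, 2, 2) = 2·(-3, 1, 1).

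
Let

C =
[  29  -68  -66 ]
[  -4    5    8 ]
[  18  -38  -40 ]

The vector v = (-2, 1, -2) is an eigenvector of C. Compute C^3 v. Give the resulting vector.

(54, -27, 54)

First find the eigenvalue: Cv = (6, -3, 6) = -3·(-2, 1, -2), so λ = -3.
Then C^3 v = λ^3·v = (-3)^3·(-2, 1, -2) = -27·(-2, 1, -2) = (54, -27, 54).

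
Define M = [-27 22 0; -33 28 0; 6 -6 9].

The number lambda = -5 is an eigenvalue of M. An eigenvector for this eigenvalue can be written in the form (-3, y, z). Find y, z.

We need (M + 5I)v = 0.
M + 5I = [[-22, 22, 0], [-33, 33, 0], [6, -6, 14]].
Row 1: (-22)·-3 + (22)·y + (0)·z = 0
Row 2: (-33)·-3 + (33)·y + (0)·z = 0
Row 3: (6)·-3 + (-6)·y + (14)·z = 0
Solving gives y = -3, z = 0.
Check: M·(-3, -3, 0) = (15, 15, 0) = -5·(-3, -3, 0).

-3, 0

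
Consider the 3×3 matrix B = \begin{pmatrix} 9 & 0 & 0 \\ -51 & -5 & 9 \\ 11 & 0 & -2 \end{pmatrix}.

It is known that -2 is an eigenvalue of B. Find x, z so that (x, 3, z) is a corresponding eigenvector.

0, 1

We need (B + 2I)v = 0.
B + 2I = [[11, 0, 0], [-51, -3, 9], [11, 0, 0]].
Row 1: (11)·x + (0)·3 + (0)·z = 0
Row 2: (-51)·x + (-3)·3 + (9)·z = 0
Row 3: (11)·x + (0)·3 + (0)·z = 0
Solving gives x = 0, z = 1.
Check: B·(0, 3, 1) = (0, -6, -2) = -2·(0, 3, 1).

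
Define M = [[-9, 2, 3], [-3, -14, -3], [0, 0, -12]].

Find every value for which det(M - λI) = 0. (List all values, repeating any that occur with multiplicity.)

Compute the characteristic polynomial p(s) = det(sI - M).
Expanding the 3×3 determinant: p(s) = s^3 + 35s^2 + 408s + 1584.
Try s = -12: p(-12) = 0, so -12 is a root.
Dividing by (s + 12) leaves s^2 + 23s + 132.
The quadratic factors as (s + 12)·(s + 11).
Eigenvalues: -12, -12, -11.

-12, -12, -11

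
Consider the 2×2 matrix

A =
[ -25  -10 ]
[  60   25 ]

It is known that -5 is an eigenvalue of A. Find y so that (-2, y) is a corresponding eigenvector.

4

We need (A + 5I)v = 0.
A + 5I = [[-20, -10], [60, 30]].
Row 1: (-20)·-2 + (-10)·y = 0
Row 2: (60)·-2 + (30)·y = 0
Solving gives y = 4.
Check: A·(-2, 4) = (10, -20) = -5·(-2, 4).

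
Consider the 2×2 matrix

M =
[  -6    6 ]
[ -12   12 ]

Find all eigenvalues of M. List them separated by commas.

0, 6

det(M - sI) = (-6 - s)(12 - s) - (6)·(-12) = s^2 - 6s.
This factors as s·(s - 6) = 0.
Eigenvalues: 0, 6.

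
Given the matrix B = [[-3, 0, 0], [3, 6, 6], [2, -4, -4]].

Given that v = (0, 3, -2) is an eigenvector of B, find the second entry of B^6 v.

192

First find the eigenvalue: Bv = (0, 6, -4) = 2·(0, 3, -2), so λ = 2.
Then B^6 v = λ^6·v = 2^6·(0, 3, -2) = 64·(0, 3, -2) = (0, 192, -128).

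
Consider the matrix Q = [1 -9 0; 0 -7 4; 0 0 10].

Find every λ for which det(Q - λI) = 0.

Q is upper triangular, so its eigenvalues are the diagonal entries.
Diagonal: 1, -7, 10.

-7, 1, 10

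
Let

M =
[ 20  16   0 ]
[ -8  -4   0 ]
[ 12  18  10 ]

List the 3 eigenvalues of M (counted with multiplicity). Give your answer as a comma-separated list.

Compute the characteristic polynomial p(r) = det(rI - M).
Cofactor expansion gives p(r) = r^3 - 26r^2 + 208r - 480.
Rational-root test: r = 10 gives p(10) = 0.
Dividing by (r - 10) leaves r^2 - 16r + 48.
The quadratic factors as (r - 4)·(r - 12).
Eigenvalues: 4, 10, 12.

4, 10, 12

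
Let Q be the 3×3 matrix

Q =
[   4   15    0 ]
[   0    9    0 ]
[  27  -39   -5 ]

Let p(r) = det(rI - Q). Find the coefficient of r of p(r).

-29

p(r) = r^3 - 8r^2 - 29r + 180.
The coefficient of r is -29.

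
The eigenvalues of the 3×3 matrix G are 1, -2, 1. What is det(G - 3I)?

If G has eigenvalues 1, -2, 1, then G - 3I has eigenvalues -2, -5, -2.
det(G - 3I) = (-2) · (-5) · (-2) = -20.

-20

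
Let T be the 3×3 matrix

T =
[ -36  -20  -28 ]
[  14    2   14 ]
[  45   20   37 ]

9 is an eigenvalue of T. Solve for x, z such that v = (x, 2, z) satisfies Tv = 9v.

-4, 5

We need (T - 9I)v = 0.
T - 9I = [[-45, -20, -28], [14, -7, 14], [45, 20, 28]].
Row 1: (-45)·x + (-20)·2 + (-28)·z = 0
Row 2: (14)·x + (-7)·2 + (14)·z = 0
Row 3: (45)·x + (20)·2 + (28)·z = 0
Solving gives x = -4, z = 5.
Check: T·(-4, 2, 5) = (-36, 18, 45) = 9·(-4, 2, 5).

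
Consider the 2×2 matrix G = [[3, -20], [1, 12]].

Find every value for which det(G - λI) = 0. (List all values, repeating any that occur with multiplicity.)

7, 8

det(G - λI) = (3 - λ)(12 - λ) - (-20)·(1) = λ^2 - 15λ + 56.
This factors as (λ - 7)·(λ - 8) = 0.
Eigenvalues: 7, 8.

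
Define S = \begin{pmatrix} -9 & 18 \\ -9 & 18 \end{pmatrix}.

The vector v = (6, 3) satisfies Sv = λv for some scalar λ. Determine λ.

0

Compute Sv: S·(6, 3) = (0, 0).
Since Sv = λv, compare component 1: 0 = λ·6, so λ = 0.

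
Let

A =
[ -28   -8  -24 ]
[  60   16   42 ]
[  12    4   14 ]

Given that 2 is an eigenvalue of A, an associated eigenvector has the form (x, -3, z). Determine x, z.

We need (A - 2I)v = 0.
A - 2I = [[-30, -8, -24], [60, 14, 42], [12, 4, 12]].
Row 1: (-30)·x + (-8)·-3 + (-24)·z = 0
Row 2: (60)·x + (14)·-3 + (42)·z = 0
Row 3: (12)·x + (4)·-3 + (12)·z = 0
Solving gives x = 0, z = 1.
Check: A·(0, -3, 1) = (0, -6, 2) = 2·(0, -3, 1).

0, 1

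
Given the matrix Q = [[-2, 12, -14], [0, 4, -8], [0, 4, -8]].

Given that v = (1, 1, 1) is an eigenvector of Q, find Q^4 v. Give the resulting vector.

First find the eigenvalue: Qv = (-4, -4, -4) = -4·(1, 1, 1), so λ = -4.
Then Q^4 v = λ^4·v = (-4)^4·(1, 1, 1) = 256·(1, 1, 1) = (256, 256, 256).

(256, 256, 256)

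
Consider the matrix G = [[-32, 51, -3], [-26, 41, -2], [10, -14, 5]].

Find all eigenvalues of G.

Compute the characteristic polynomial p(t) = det(tI - G).
Expanding the 3×3 determinant: p(t) = t^3 - 14t^2 + 61t - 84.
Try t = 3: p(3) = 0, so 3 is a root.
Dividing by (t - 3) leaves t^2 - 11t + 28.
The quadratic factors as (t - 4)·(t - 7).
Eigenvalues: 3, 4, 7.

3, 4, 7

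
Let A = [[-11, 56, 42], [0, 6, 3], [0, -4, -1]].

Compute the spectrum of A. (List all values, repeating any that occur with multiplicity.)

The characteristic polynomial is p(r) = det(rI - A).
Expanding the 3×3 determinant: p(r) = r^3 + 6r^2 - 49r + 66.
Since p(2) = 0, r = 2 is a root.
Dividing by (r - 2) leaves r^2 + 8r - 33.
The quadratic factors as (r + 11)·(r - 3).
Eigenvalues: -11, 2, 3.

-11, 2, 3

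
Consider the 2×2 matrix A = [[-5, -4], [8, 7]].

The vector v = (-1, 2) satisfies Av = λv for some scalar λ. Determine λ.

3

Compute Av: A·(-1, 2) = (-3, 6).
Since Av = λv, compare component 1: -3 = λ·-1, so λ = 3.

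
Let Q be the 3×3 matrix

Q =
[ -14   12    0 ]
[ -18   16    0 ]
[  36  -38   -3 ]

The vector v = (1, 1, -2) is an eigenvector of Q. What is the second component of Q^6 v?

64

First find the eigenvalue: Qv = (-2, -2, 4) = -2·(1, 1, -2), so λ = -2.
Then Q^6 v = λ^6·v = (-2)^6·(1, 1, -2) = 64·(1, 1, -2) = (64, 64, -128).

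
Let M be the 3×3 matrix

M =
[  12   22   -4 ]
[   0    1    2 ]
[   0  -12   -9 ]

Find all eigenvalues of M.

-5, -3, 12

The characteristic polynomial is p(lambda) = det(lambda·I - M).
Expanding the 3×3 determinant: p(lambda) = lambda^3 - 4·lambda^2 - 81·lambda - 180.
Try lambda = -3: p(-3) = 0, so -3 is a root.
Dividing by (lambda + 3) leaves lambda^2 - 7·lambda - 60.
The quadratic factors as (lambda + 5)·(lambda - 12).
Eigenvalues: -5, -3, 12.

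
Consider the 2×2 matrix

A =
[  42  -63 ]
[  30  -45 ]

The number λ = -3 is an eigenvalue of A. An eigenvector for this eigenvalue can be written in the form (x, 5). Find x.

We need (A + 3I)v = 0.
A + 3I = [[45, -63], [30, -42]].
Row 1: (45)·x + (-63)·5 = 0
Row 2: (30)·x + (-42)·5 = 0
Solving gives x = 7.
Check: A·(7, 5) = (-21, -15) = -3·(7, 5).

7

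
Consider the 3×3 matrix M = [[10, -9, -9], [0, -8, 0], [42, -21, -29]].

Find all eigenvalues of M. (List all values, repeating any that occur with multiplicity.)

The characteristic polynomial is p(λ) = det(λI - M).
Cofactor expansion gives p(λ) = λ^3 + 27λ^2 + 240λ + 704.
Try λ = -8: p(-8) = 0, so -8 is a root.
Dividing by (λ + 8) leaves λ^2 + 19λ + 88.
The quadratic factors as (λ + 11)·(λ + 8).
Eigenvalues: -11, -8, -8.

-11, -8, -8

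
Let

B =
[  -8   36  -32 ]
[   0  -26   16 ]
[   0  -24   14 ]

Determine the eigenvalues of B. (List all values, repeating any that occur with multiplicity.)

-10, -8, -2

Compute the characteristic polynomial p(lambda) = det(lambda·I - B).
Expanding the 3×3 determinant: p(lambda) = lambda^3 + 20·lambda^2 + 116·lambda + 160.
Try lambda = -8: p(-8) = 0, so -8 is a root.
Dividing by (lambda + 8) leaves lambda^2 + 12·lambda + 20.
The quadratic factors as (lambda + 10)·(lambda + 2).
Eigenvalues: -10, -8, -2.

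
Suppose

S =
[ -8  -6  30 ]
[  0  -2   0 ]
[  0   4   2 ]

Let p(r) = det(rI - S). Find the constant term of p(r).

p(r) = r^3 + 8r^2 - 4r - 32.
The constant term is -32.

-32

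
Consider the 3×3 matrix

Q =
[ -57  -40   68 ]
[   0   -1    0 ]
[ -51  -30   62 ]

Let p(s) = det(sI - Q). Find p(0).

-66

p(0) = det(0·I − Q) = det(−Q) = (−1)^3·det(Q).
det(Q) = 66, so p(0) = -66.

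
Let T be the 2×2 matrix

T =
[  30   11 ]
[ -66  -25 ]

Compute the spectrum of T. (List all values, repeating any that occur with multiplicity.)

-3, 8

det(T - λI) = (30 - λ)(-25 - λ) - (11)·(-66) = λ^2 - 5λ - 24.
This factors as (λ + 3)·(λ - 8) = 0.
Eigenvalues: -3, 8.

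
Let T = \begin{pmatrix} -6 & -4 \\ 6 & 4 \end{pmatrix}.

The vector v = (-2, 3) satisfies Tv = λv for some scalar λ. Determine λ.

Compute Tv: T·(-2, 3) = (0, 0).
Since Tv = λv, compare component 1: 0 = λ·-2, so λ = 0.

0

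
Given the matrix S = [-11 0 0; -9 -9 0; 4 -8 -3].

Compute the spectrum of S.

S is lower triangular, so its eigenvalues are the diagonal entries.
Diagonal: -11, -9, -3.

-11, -9, -3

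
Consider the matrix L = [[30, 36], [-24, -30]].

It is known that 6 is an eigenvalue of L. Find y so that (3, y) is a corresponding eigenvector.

We need (L - 6I)v = 0.
L - 6I = [[24, 36], [-24, -36]].
Row 1: (24)·3 + (36)·y = 0
Row 2: (-24)·3 + (-36)·y = 0
Solving gives y = -2.
Check: L·(3, -2) = (18, -12) = 6·(3, -2).

-2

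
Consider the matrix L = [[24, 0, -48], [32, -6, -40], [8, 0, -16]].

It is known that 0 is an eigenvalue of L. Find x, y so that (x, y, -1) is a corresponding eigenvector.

We need (L)v = 0.
L = [[24, 0, -48], [32, -6, -40], [8, 0, -16]].
Row 1: (24)·x + (0)·y + (-48)·-1 = 0
Row 2: (32)·x + (-6)·y + (-40)·-1 = 0
Row 3: (8)·x + (0)·y + (-16)·-1 = 0
Solving gives x = -2, y = -4.
Check: L·(-2, -4, -1) = (0, 0, 0) = 0·(-2, -4, -1).

-2, -4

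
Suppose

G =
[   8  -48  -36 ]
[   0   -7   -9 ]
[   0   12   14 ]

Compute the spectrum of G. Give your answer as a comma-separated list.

The characteristic polynomial is p(lambda) = det(lambda·I - G).
Expanding along the first row, p(lambda) = lambda^3 - 15·lambda^2 + 66·lambda - 80.
Try lambda = 2: p(2) = 0, so 2 is a root.
Factor out (lambda - 2): p(lambda) = (lambda - 2)·(lambda^2 - 13·lambda + 40).
The quadratic factors as (lambda - 5)·(lambda - 8).
Eigenvalues: 2, 5, 8.

2, 5, 8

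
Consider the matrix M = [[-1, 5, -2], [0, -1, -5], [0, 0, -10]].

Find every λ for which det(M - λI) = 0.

-10, -1, -1

M is upper triangular, so its eigenvalues are the diagonal entries.
Diagonal: -1, -1, -10.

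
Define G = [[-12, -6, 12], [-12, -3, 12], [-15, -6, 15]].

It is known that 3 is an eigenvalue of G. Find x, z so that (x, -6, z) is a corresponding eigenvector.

We need (G - 3I)v = 0.
G - 3I = [[-15, -6, 12], [-12, -6, 12], [-15, -6, 12]].
Row 1: (-15)·x + (-6)·-6 + (12)·z = 0
Row 2: (-12)·x + (-6)·-6 + (12)·z = 0
Row 3: (-15)·x + (-6)·-6 + (12)·z = 0
Solving gives x = 0, z = -3.
Check: G·(0, -6, -3) = (0, -18, -9) = 3·(0, -6, -3).

0, -3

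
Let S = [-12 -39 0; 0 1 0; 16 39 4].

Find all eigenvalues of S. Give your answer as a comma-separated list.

Compute the characteristic polynomial p(t) = det(tI - S).
Expanding along the first row, p(t) = t^3 + 7t^2 - 56t + 48.
Try t = 1: p(1) = 0, so 1 is a root.
Factor out (t - 1): p(t) = (t - 1)·(t^2 + 8t - 48).
The quadratic factors as (t + 12)·(t - 4).
Eigenvalues: -12, 1, 4.

-12, 1, 4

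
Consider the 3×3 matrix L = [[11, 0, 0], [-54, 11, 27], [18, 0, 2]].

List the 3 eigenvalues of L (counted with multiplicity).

Compute the characteristic polynomial p(s) = det(sI - L).
Expanding along the first row, p(s) = s^3 - 24s^2 + 165s - 242.
Since p(11) = 0, s = 11 is a root.
Factor out (s - 11): p(s) = (s - 11)·(s^2 - 13s + 22).
The quadratic factors as (s - 2)·(s - 11).
Eigenvalues: 2, 11, 11.

2, 11, 11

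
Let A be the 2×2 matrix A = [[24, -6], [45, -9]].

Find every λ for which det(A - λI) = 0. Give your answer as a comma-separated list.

det(A - μI) = (24 - μ)(-9 - μ) - (-6)·(45) = μ^2 - 15μ + 54.
This factors as (μ - 6)·(μ - 9) = 0.
Eigenvalues: 6, 9.

6, 9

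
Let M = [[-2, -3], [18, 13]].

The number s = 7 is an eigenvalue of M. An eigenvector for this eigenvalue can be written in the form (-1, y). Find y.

3

We need (M - 7I)v = 0.
M - 7I = [[-9, -3], [18, 6]].
Row 1: (-9)·-1 + (-3)·y = 0
Row 2: (18)·-1 + (6)·y = 0
Solving gives y = 3.
Check: M·(-1, 3) = (-7, 21) = 7·(-1, 3).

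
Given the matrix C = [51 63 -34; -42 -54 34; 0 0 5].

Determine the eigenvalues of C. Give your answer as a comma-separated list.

-12, 5, 9

Compute the characteristic polynomial p(t) = det(tI - C).
Cofactor expansion gives p(t) = t^3 - 2t^2 - 123t + 540.
Try t = 9: p(9) = 0, so 9 is a root.
Dividing by (t - 9) leaves t^2 + 7t - 60.
The quadratic factors as (t + 12)·(t - 5).
Eigenvalues: -12, 5, 9.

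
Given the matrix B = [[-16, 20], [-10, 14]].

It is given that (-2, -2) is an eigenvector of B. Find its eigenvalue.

Compute Bv: B·(-2, -2) = (-8, -8).
Since Bv = λv, compare component 1: -8 = λ·-2, so λ = 4.

4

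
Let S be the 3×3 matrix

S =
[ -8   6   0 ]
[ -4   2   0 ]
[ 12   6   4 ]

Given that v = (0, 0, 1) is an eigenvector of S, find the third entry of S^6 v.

First find the eigenvalue: Sv = (0, 0, 4) = 4·(0, 0, 1), so λ = 4.
Then S^6 v = λ^6·v = 4^6·(0, 0, 1) = 4096·(0, 0, 1) = (0, 0, 4096).

4096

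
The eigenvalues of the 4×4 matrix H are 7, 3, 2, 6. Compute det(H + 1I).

If H has eigenvalues 7, 3, 2, 6, then H + 1I has eigenvalues 8, 4, 3, 7.
det(H + 1I) = (8) · (4) · (3) · (7) = 672.

672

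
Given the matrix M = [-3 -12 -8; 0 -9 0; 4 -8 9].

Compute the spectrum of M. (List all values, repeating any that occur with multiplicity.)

Set up det(lambda·I - M) = 0.
Expanding along the first row, p(lambda) = lambda^3 + 3·lambda^2 - 49·lambda + 45.
Rational-root test: lambda = -9 gives p(-9) = 0.
Dividing by (lambda + 9) leaves lambda^2 - 6·lambda + 5.
The quadratic factors as (lambda - 1)·(lambda - 5).
Eigenvalues: -9, 1, 5.

-9, 1, 5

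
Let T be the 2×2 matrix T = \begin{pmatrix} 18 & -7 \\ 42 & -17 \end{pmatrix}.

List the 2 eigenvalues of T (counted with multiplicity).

-3, 4

det(T - λI) = (18 - λ)(-17 - λ) - (-7)·(42) = λ^2 - λ - 12.
This factors as (λ + 3)·(λ - 4) = 0.
Eigenvalues: -3, 4.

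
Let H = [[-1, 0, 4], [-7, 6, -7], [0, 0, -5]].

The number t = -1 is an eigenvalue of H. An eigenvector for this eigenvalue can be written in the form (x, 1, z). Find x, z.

We need (H + 1I)v = 0.
H + 1I = [[0, 0, 4], [-7, 7, -7], [0, 0, -4]].
Row 1: (0)·x + (0)·1 + (4)·z = 0
Row 2: (-7)·x + (7)·1 + (-7)·z = 0
Row 3: (0)·x + (0)·1 + (-4)·z = 0
Solving gives x = 1, z = 0.
Check: H·(1, 1, 0) = (-1, -1, 0) = -1·(1, 1, 0).

1, 0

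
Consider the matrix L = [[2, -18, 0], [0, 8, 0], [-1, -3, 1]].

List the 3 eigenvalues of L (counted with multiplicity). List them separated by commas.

1, 2, 8

The characteristic polynomial is p(t) = det(tI - L).
Expanding along the first row, p(t) = t^3 - 11t^2 + 26t - 16.
Rational-root test: t = 1 gives p(1) = 0.
Dividing by (t - 1) leaves t^2 - 10t + 16.
The quadratic factors as (t - 2)·(t - 8).
Eigenvalues: 1, 2, 8.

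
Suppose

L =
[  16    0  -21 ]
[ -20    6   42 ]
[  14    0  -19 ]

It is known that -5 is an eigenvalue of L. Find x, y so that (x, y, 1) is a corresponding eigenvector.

We need (L + 5I)v = 0.
L + 5I = [[21, 0, -21], [-20, 11, 42], [14, 0, -14]].
Row 1: (21)·x + (0)·y + (-21)·1 = 0
Row 2: (-20)·x + (11)·y + (42)·1 = 0
Row 3: (14)·x + (0)·y + (-14)·1 = 0
Solving gives x = 1, y = -2.
Check: L·(1, -2, 1) = (-5, 10, -5) = -5·(1, -2, 1).

1, -2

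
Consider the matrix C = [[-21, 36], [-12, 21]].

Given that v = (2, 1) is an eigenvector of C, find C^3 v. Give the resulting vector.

(-54, -27)

First find the eigenvalue: Cv = (-6, -3) = -3·(2, 1), so λ = -3.
Then C^3 v = λ^3·v = (-3)^3·(2, 1) = -27·(2, 1) = (-54, -27).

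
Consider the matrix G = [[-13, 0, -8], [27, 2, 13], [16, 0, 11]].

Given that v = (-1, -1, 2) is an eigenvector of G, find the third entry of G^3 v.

54

First find the eigenvalue: Gv = (-3, -3, 6) = 3·(-1, -1, 2), so λ = 3.
Then G^3 v = λ^3·v = 3^3·(-1, -1, 2) = 27·(-1, -1, 2) = (-27, -27, 54).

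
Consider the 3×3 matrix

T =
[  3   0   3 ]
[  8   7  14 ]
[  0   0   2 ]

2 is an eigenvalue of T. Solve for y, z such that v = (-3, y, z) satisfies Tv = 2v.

We need (T - 2I)v = 0.
T - 2I = [[1, 0, 3], [8, 5, 14], [0, 0, 0]].
Row 1: (1)·-3 + (0)·y + (3)·z = 0
Row 2: (8)·-3 + (5)·y + (14)·z = 0
Row 3: (0)·-3 + (0)·y + (0)·z = 0
Solving gives y = 2, z = 1.
Check: T·(-3, 2, 1) = (-6, 4, 2) = 2·(-3, 2, 1).

2, 1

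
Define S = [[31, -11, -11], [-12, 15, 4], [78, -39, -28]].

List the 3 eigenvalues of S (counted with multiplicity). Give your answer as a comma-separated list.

-2, 9, 11

The characteristic polynomial is p(λ) = det(λI - S).
Cofactor expansion gives p(λ) = λ^3 - 18λ^2 + 59λ + 198.
Try λ = 9: p(9) = 0, so 9 is a root.
Dividing by (λ - 9) leaves λ^2 - 9λ - 22.
The quadratic factors as (λ + 2)·(λ - 11).
Eigenvalues: -2, 9, 11.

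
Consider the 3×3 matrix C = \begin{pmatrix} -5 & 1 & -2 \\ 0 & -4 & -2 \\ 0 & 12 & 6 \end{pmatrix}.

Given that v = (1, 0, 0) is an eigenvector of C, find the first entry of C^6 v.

First find the eigenvalue: Cv = (-5, 0, 0) = -5·(1, 0, 0), so λ = -5.
Then C^6 v = λ^6·v = (-5)^6·(1, 0, 0) = 15625·(1, 0, 0) = (15625, 0, 0).

15625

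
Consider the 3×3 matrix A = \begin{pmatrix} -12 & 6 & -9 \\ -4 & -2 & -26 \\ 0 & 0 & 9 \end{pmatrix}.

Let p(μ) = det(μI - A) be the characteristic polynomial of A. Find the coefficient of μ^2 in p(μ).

The coefficient of μ^2 of det(μI - A) is −trace(A).
trace(A) = (-12) + (-2) + (9) = -5, so the coefficient is 5.

5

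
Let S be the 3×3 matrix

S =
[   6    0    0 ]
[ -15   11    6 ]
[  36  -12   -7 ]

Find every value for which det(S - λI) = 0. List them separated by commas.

-1, 5, 6

Set up det(tI - S) = 0.
Expanding the 3×3 determinant: p(t) = t^3 - 10t^2 + 19t + 30.
Rational-root test: t = -1 gives p(-1) = 0.
Factor out (t + 1): p(t) = (t + 1)·(t^2 - 11t + 30).
The quadratic factors as (t - 5)·(t - 6).
Eigenvalues: -1, 5, 6.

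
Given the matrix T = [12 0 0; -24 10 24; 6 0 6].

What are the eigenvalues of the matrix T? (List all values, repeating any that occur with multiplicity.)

The characteristic polynomial is p(μ) = det(μI - T).
Expanding the 3×3 determinant: p(μ) = μ^3 - 28μ^2 + 252μ - 720.
Rational-root test: μ = 10 gives p(10) = 0.
Dividing by (μ - 10) leaves μ^2 - 18μ + 72.
The quadratic factors as (μ - 6)·(μ - 12).
Eigenvalues: 6, 10, 12.

6, 10, 12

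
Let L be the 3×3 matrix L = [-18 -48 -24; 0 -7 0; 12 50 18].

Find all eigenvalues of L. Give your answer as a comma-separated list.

-7, -6, 6

Compute the characteristic polynomial p(lambda) = det(lambda·I - L).
Expanding along the first row, p(lambda) = lambda^3 + 7·lambda^2 - 36·lambda - 252.
Try lambda = -6: p(-6) = 0, so -6 is a root.
Dividing by (lambda + 6) leaves lambda^2 + lambda - 42.
The quadratic factors as (lambda + 7)·(lambda - 6).
Eigenvalues: -7, -6, 6.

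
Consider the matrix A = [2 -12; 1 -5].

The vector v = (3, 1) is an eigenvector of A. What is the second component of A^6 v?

64

First find the eigenvalue: Av = (-6, -2) = -2·(3, 1), so λ = -2.
Then A^6 v = λ^6·v = (-2)^6·(3, 1) = 64·(3, 1) = (192, 64).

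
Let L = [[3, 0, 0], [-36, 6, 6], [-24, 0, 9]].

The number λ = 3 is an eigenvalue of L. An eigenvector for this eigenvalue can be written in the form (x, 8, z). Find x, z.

We need (L - 3I)v = 0.
L - 3I = [[0, 0, 0], [-36, 3, 6], [-24, 0, 6]].
Row 1: (0)·x + (0)·8 + (0)·z = 0
Row 2: (-36)·x + (3)·8 + (6)·z = 0
Row 3: (-24)·x + (0)·8 + (6)·z = 0
Solving gives x = 2, z = 8.
Check: L·(2, 8, 8) = (6, 24, 24) = 3·(2, 8, 8).

2, 8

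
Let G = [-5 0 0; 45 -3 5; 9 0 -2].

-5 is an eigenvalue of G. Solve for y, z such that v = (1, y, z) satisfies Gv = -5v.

We need (G + 5I)v = 0.
G + 5I = [[0, 0, 0], [45, 2, 5], [9, 0, 3]].
Row 1: (0)·1 + (0)·y + (0)·z = 0
Row 2: (45)·1 + (2)·y + (5)·z = 0
Row 3: (9)·1 + (0)·y + (3)·z = 0
Solving gives y = -15, z = -3.
Check: G·(1, -15, -3) = (-5, 75, 15) = -5·(1, -15, -3).

-15, -3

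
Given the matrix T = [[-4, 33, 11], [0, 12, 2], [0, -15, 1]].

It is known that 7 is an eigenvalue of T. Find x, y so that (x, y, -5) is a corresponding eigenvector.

We need (T - 7I)v = 0.
T - 7I = [[-11, 33, 11], [0, 5, 2], [0, -15, -6]].
Row 1: (-11)·x + (33)·y + (11)·-5 = 0
Row 2: (0)·x + (5)·y + (2)·-5 = 0
Row 3: (0)·x + (-15)·y + (-6)·-5 = 0
Solving gives x = 1, y = 2.
Check: T·(1, 2, -5) = (7, 14, -35) = 7·(1, 2, -5).

1, 2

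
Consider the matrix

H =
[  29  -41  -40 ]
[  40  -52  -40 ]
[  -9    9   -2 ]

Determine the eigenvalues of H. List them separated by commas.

Set up det(lambda·I - H) = 0.
Expanding along the first row, p(lambda) = lambda^3 + 25·lambda^2 + 178·lambda + 264.
Since p(-2) = 0, lambda = -2 is a root.
Dividing by (lambda + 2) leaves lambda^2 + 23·lambda + 132.
The quadratic factors as (lambda + 12)·(lambda + 11).
Eigenvalues: -12, -11, -2.

-12, -11, -2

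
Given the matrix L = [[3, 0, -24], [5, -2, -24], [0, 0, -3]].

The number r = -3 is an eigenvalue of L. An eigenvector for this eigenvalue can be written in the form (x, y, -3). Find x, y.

We need (L + 3I)v = 0.
L + 3I = [[6, 0, -24], [5, 1, -24], [0, 0, 0]].
Row 1: (6)·x + (0)·y + (-24)·-3 = 0
Row 2: (5)·x + (1)·y + (-24)·-3 = 0
Row 3: (0)·x + (0)·y + (0)·-3 = 0
Solving gives x = -12, y = -12.
Check: L·(-12, -12, -3) = (36, 36, 9) = -3·(-12, -12, -3).

-12, -12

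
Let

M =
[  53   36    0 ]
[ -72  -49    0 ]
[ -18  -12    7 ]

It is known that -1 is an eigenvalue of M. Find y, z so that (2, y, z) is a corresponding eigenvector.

-3, 0

We need (M + 1I)v = 0.
M + 1I = [[54, 36, 0], [-72, -48, 0], [-18, -12, 8]].
Row 1: (54)·2 + (36)·y + (0)·z = 0
Row 2: (-72)·2 + (-48)·y + (0)·z = 0
Row 3: (-18)·2 + (-12)·y + (8)·z = 0
Solving gives y = -3, z = 0.
Check: M·(2, -3, 0) = (-2, 3, 0) = -1·(2, -3, 0).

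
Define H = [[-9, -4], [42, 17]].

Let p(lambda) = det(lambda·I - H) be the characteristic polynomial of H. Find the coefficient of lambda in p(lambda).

-8

The coefficient of lambda of det(lambda·I - H) is −trace(H).
trace(H) = (-9) + (17) = 8, so the coefficient is -8.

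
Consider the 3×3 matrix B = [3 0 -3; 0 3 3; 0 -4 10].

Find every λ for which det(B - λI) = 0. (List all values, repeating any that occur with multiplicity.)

3, 6, 7

Compute the characteristic polynomial p(λ) = det(λI - B).
Expanding the 3×3 determinant: p(λ) = λ^3 - 16λ^2 + 81λ - 126.
Rational-root test: λ = 7 gives p(7) = 0.
Dividing by (λ - 7) leaves λ^2 - 9λ + 18.
The quadratic factors as (λ - 3)·(λ - 6).
Eigenvalues: 3, 6, 7.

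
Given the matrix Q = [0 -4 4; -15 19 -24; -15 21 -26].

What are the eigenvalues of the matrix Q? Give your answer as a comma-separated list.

-5, -2, 0

The characteristic polynomial is p(r) = det(rI - Q).
Expanding along the first row, p(r) = r^3 + 7r^2 + 10r.
Since p(-5) = 0, r = -5 is a root.
Factor out (r + 5): p(r) = (r + 5)·(r^2 + 2r).
The quadratic factors as (r + 2)·r.
Eigenvalues: -5, -2, 0.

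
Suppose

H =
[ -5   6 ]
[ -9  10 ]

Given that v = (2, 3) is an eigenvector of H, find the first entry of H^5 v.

2048

First find the eigenvalue: Hv = (8, 12) = 4·(2, 3), so λ = 4.
Then H^5 v = λ^5·v = 4^5·(2, 3) = 1024·(2, 3) = (2048, 3072).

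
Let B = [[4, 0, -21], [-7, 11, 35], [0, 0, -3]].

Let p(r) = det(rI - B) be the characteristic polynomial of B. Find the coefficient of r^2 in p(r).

-12

The coefficient of r^2 of det(rI - B) is −trace(B).
trace(B) = (4) + (11) + (-3) = 12, so the coefficient is -12.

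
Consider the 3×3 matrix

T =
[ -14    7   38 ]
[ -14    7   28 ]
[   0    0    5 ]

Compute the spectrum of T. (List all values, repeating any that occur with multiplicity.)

-7, 0, 5

Set up det(μI - T) = 0.
Expanding the 3×3 determinant: p(μ) = μ^3 + 2μ^2 - 35μ.
Rational-root test: μ = 0 gives p(0) = 0.
Factor out μ: p(μ) = μ·(μ^2 + 2μ - 35).
The quadratic factors as (μ + 7)·(μ - 5).
Eigenvalues: -7, 0, 5.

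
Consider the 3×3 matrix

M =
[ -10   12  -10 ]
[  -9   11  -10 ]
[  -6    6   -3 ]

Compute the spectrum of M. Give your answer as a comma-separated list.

-3, -1, 2

Set up det(λI - M) = 0.
Expanding the 3×3 determinant: p(λ) = λ^3 + 2λ^2 - 5λ - 6.
Try λ = 2: p(2) = 0, so 2 is a root.
Dividing by (λ - 2) leaves λ^2 + 4λ + 3.
The quadratic factors as (λ + 3)·(λ + 1).
Eigenvalues: -3, -1, 2.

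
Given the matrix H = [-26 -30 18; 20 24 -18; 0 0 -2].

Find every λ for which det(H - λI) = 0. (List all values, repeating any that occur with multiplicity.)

The characteristic polynomial is p(μ) = det(μI - H).
Expanding the 3×3 determinant: p(μ) = μ^3 + 4μ^2 - 20μ - 48.
Try μ = -2: p(-2) = 0, so -2 is a root.
Dividing by (μ + 2) leaves μ^2 + 2μ - 24.
The quadratic factors as (μ + 6)·(μ - 4).
Eigenvalues: -6, -2, 4.

-6, -2, 4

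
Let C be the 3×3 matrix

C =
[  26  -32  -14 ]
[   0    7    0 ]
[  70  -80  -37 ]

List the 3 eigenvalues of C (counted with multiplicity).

Set up det(lambda·I - C) = 0.
Cofactor expansion gives p(lambda) = lambda^3 + 4·lambda^2 - 59·lambda - 126.
Try lambda = -2: p(-2) = 0, so -2 is a root.
Factor out (lambda + 2): p(lambda) = (lambda + 2)·(lambda^2 + 2·lambda - 63).
The quadratic factors as (lambda + 9)·(lambda - 7).
Eigenvalues: -9, -2, 7.

-9, -2, 7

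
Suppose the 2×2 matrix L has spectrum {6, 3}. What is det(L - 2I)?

If L has eigenvalues 6, 3, then L - 2I has eigenvalues 4, 1.
det(L - 2I) = (4) · (1) = 4.

4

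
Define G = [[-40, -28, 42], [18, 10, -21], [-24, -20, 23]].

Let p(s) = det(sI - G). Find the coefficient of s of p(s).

2

p(s) = s^3 + 7s^2 + 2s - 40.
The coefficient of s is 2.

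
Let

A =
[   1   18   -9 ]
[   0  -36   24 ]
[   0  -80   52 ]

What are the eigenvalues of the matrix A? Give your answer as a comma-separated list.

Compute the characteristic polynomial p(λ) = det(λI - A).
Cofactor expansion gives p(λ) = λ^3 - 17λ^2 + 64λ - 48.
Rational-root test: λ = 12 gives p(12) = 0.
Dividing by (λ - 12) leaves λ^2 - 5λ + 4.
The quadratic factors as (λ - 1)·(λ - 4).
Eigenvalues: 1, 4, 12.

1, 4, 12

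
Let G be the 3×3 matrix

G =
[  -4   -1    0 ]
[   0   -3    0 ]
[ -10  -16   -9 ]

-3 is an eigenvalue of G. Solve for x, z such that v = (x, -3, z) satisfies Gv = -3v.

We need (G + 3I)v = 0.
G + 3I = [[-1, -1, 0], [0, 0, 0], [-10, -16, -6]].
Row 1: (-1)·x + (-1)·-3 + (0)·z = 0
Row 2: (0)·x + (0)·-3 + (0)·z = 0
Row 3: (-10)·x + (-16)·-3 + (-6)·z = 0
Solving gives x = 3, z = 3.
Check: G·(3, -3, 3) = (-9, 9, -9) = -3·(3, -3, 3).

3, 3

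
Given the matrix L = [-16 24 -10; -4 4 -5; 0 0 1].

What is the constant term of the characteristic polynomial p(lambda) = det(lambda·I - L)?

p(0) = det(0·I − L) = det(−L) = (−1)^3·det(L).
det(L) = 32, so p(0) = -32.

-32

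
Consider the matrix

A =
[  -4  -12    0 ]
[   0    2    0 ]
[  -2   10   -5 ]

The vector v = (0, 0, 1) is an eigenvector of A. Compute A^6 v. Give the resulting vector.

(0, 0, 15625)

First find the eigenvalue: Av = (0, 0, -5) = -5·(0, 0, 1), so λ = -5.
Then A^6 v = λ^6·v = (-5)^6·(0, 0, 1) = 15625·(0, 0, 1) = (0, 0, 15625).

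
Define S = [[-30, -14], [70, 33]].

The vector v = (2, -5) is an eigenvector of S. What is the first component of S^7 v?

156250

First find the eigenvalue: Sv = (10, -25) = 5·(2, -5), so λ = 5.
Then S^7 v = λ^7·v = 5^7·(2, -5) = 78125·(2, -5) = (156250, -390625).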